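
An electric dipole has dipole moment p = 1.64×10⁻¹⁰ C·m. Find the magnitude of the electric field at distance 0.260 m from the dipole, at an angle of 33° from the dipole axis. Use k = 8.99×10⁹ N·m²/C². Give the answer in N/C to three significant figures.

E ≈ 148 N/C

At angle θ the dipole field magnitude is E = (kp/r³)·√(1 + 3cos²θ).
kp/r³ = (8.99×10⁹)(1.64×10⁻¹⁰) / (0.260)³ = 83.88 N/C.
√(1 + 3cos²33°) = √(1 + 3·0.7034) = √3.1101 ≈ 1.7635.
E ≈ 83.88 × 1.764 = 147.9 N/C.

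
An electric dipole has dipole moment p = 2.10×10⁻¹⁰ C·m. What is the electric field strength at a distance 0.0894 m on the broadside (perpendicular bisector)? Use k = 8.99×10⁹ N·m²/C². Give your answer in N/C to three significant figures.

In the equatorial plane E = kp/r³.
E = (8.99×10⁹)(2.10×10⁻¹⁰) / (0.0894)³ = 2642 N/C.

E ≈ 2640 N/C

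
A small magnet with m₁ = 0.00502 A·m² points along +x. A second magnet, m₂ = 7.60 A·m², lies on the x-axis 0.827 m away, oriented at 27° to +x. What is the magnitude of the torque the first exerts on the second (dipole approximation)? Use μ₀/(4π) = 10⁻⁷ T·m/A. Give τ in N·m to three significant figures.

τ ≈ 6.12×10⁻⁹ N·m

Dipole B is on the axis of dipole A, so B₁ there is axial: B₁ = (μ₀/4π)·2m₁/r³ along +x.
B₁ = 2(10⁻⁷)(0.00502)/(0.827)³ = 1.775×10⁻⁹ T.
τ = m₂ B₁ sinθ.
τ = (7.60)(1.775×10⁻⁹)·sin27° = 6.125×10⁻⁹ N·m.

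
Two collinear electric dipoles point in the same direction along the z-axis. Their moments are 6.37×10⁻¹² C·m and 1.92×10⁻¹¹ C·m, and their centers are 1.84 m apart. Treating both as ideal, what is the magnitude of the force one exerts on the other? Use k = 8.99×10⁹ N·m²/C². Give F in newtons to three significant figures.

F ≈ 5.76×10⁻¹³ N

On-axis field of dipole 1 at distance r: E = 2kp₁/r³. Force on dipole 2 is F = p₂·dE/dr (gradient along axis).
dE/dr = −6kp₁/r⁴, so |F| = 6kp₁p₂/r⁴ (attractive for aligned moments).
F = 6(8.99×10⁹)(6.37×10⁻¹²)(1.92×10⁻¹¹)/(1.84)⁴ = 5.755×10⁻¹³ N.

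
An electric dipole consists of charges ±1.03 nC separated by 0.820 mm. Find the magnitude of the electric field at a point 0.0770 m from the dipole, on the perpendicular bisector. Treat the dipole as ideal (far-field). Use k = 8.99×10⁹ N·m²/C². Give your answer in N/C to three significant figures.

Dipole moment p = qd = (1.03×10⁻⁹ C)(8.20×10⁻⁴ m) = 8.446×10⁻¹³ C·m.
On the perpendicular bisector E = kp/r³ (half the axial value at the same distance).
E = (8.99×10⁹)(8.446×10⁻¹³) / (0.0770)³ = 16.63 N/C.

E ≈ 16.6 N/C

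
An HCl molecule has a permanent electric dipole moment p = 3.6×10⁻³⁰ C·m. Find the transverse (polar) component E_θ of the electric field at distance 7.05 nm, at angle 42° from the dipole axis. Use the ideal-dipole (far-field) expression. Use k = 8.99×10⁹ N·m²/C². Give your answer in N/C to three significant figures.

For a dipole, E_θ = (kp sinθ)/r³.
kp/r³ = (8.99×10⁹)(3.60×10⁻³⁰)/(7.05×10⁻⁹)³ = 9.236×10⁴ N/C.
E_θ = 9.236×10⁴·sin42° = 6.180×10⁴ N/C.

E_θ ≈ 6.18×10⁴ N/C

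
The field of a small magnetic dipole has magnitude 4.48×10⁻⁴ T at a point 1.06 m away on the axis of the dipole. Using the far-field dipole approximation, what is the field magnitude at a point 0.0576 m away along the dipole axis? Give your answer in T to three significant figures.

Dipole fields scale as 1/r³ in the far field; the geometry is the same at both points.
B₂ = B₁ · (r₁/r₂)³ = 4.48×10⁻⁴ · (1.06/0.0576)³.
(r₁/r₂)³ = (18.4)³ = 6232.
B₂ ≈ 2.792 T.

B ≈ 2.79 T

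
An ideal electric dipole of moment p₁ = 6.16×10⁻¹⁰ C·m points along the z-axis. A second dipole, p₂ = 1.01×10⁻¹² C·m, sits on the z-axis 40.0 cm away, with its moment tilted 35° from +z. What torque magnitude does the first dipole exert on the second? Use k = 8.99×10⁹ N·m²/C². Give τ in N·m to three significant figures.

τ ≈ 1.00×10⁻¹⁰ N·m

The second dipole sits on the axis of the first, so the field there is axial: E₁ = 2kp₁/r³ along +z.
E₁ = 2(8.99×10⁹)(6.16×10⁻¹⁰)/(0.400)³ = 173.1 N/C.
Torque on the second dipole: τ = p₂ E₁ sinθ.
τ = (1.01×10⁻¹²)(173.1)·sin35° = 1.003×10⁻¹⁰ N·m.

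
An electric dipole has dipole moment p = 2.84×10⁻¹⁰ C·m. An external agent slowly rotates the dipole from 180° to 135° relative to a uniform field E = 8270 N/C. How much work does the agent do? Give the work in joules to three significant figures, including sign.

W_ext = ΔU = U(θ₂) − U(θ₁) = −pE cosθ₂ − (−pE cosθ₁) = pE(cosθ₁ − cosθ₂).
W = (2.84×10⁻¹⁰)(8270)·(cos180° − cos135°) = (2.349×10⁻⁶)·(-0.2929) = -6.879×10⁻⁷ J.

W ≈ -6.88×10⁻⁷ J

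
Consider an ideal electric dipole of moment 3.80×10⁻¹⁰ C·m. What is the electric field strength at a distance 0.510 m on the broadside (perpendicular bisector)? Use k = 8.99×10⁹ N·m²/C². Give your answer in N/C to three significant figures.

E ≈ 25.8 N/C

On the perpendicular bisector E = kp/r³ (half the axial value at the same distance).
E = (8.99×10⁹)(3.80×10⁻¹⁰) / (0.510)³ = 25.75 N/C.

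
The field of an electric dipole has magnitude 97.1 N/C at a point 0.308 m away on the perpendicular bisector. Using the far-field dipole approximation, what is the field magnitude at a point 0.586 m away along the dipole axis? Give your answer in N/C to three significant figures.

E ≈ 28.2 N/C

Dipole fields scale as 1/r³ in the far field.
The axial field is twice the equatorial field at the same r, so the geometry factor is 2/1.
E₂ = E₁ · (2/1) · (r₁/r₂)³ = 97.1 · 2 · (0.308/0.586)³.
(r₁/r₂)³ = (0.5256)³ = 0.1452.
E₂ ≈ 28.20 N/C.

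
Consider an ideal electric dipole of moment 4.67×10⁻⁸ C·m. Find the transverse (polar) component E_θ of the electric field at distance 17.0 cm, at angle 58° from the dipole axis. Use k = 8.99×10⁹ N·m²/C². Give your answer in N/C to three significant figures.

E_θ ≈ 7.25×10⁴ N/C

For a dipole, E_θ = (kp sinθ)/r³.
kp/r³ = (8.99×10⁹)(4.67×10⁻⁸)/(0.170)³ = 8.545×10⁴ N/C.
E_θ = 8.545×10⁴·sin58° = 7.247×10⁴ N/C.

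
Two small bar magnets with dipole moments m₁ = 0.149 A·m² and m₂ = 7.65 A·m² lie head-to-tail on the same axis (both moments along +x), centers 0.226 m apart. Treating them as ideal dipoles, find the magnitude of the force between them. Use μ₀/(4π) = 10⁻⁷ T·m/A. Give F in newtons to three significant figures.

F ≈ 2.62×10⁻⁴ N

On-axis B of dipole 1: B = (μ₀/4π)·2m₁/r³. Force on dipole 2: F = m₂·dB/dr.
dB/dr = −(μ₀/4π)·6m₁/r⁴, so |F| = (μ₀/4π)·6m₁m₂/r⁴.
F = 6(10⁻⁷)(0.149)(7.65)/(0.226)⁴ = 2.622×10⁻⁴ N.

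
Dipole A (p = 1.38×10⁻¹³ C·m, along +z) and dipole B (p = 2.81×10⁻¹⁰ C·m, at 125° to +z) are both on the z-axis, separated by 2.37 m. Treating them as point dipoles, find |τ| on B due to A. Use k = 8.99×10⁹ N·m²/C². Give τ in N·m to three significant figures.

τ ≈ 4.29×10⁻¹⁴ N·m

The second dipole sits on the axis of the first, so the field there is axial: E₁ = 2kp₁/r³ along +z.
E₁ = 2(8.99×10⁹)(1.38×10⁻¹³)/(2.37)³ = 1.864×10⁻⁴ N/C.
Torque on the second dipole: τ = p₂ E₁ sinθ.
τ = (2.81×10⁻¹⁰)(1.864×10⁻⁴)·sin125° = 4.290×10⁻¹⁴ N·m.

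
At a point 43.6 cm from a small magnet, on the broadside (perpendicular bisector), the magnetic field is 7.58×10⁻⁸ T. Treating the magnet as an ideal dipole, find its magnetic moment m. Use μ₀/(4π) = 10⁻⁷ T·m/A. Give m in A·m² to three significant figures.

m ≈ 0.0628 A·m²

In the equatorial plane B = (μ₀/4π)·m/r³, so m = Br³·4π/(μ₀).
m = (7.58×10⁻⁸)·(0.436)³ / (10⁻⁷) = 0.06282 A·m².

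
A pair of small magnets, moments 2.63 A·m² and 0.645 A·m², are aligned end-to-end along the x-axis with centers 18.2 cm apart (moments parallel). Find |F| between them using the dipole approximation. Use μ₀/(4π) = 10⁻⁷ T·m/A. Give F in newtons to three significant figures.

On-axis B of dipole 1: B = (μ₀/4π)·2m₁/r³. Force on dipole 2: F = m₂·dB/dr.
dB/dr = −(μ₀/4π)·6m₁/r⁴, so |F| = (μ₀/4π)·6m₁m₂/r⁴.
F = 6(10⁻⁷)(2.63)(0.645)/(0.182)⁴ = 9.276×10⁻⁴ N.

F ≈ 9.28×10⁻⁴ N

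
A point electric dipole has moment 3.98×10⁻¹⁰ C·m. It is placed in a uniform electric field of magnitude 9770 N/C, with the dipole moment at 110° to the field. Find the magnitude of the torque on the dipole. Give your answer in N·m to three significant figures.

τ ≈ 3.65×10⁻⁶ N·m

Torque on an electric dipole: τ = pE sinθ.
τ = (3.98×10⁻¹⁰)(9770)·sin110° = 3.654×10⁻⁶ N·m.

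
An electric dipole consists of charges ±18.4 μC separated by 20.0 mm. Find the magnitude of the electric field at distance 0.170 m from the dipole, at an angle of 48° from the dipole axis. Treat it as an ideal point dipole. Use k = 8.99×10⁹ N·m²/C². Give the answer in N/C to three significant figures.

Dipole moment p = qd = (1.84×10⁻⁵ C)(0.0200 m) = 3.68×10⁻⁷ C·m.
At angle θ the dipole field magnitude is E = (kp/r³)·√(1 + 3cos²θ).
kp/r³ = (8.99×10⁹)(3.68×10⁻⁷) / (0.170)³ = 6.734×10⁵ N/C.
√(1 + 3cos²48°) = √(1 + 3·0.4477) = √2.3432 ≈ 1.5308.
E ≈ 6.734×10⁵ × 1.531 = 1.031×10⁶ N/C.

E ≈ 1.03×10⁶ N/C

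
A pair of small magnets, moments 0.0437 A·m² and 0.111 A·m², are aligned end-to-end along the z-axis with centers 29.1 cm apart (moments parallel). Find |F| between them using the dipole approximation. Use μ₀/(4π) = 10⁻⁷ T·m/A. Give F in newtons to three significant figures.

On-axis B of dipole 1: B = (μ₀/4π)·2m₁/r³. Force on dipole 2: F = m₂·dB/dr.
dB/dr = −(μ₀/4π)·6m₁/r⁴, so |F| = (μ₀/4π)·6m₁m₂/r⁴.
F = 6(10⁻⁷)(0.0437)(0.111)/(0.291)⁴ = 4.059×10⁻⁷ N.

F ≈ 4.06×10⁻⁷ N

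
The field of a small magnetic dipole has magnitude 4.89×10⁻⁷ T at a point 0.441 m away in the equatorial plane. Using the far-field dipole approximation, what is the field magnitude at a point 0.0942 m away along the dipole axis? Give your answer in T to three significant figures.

B ≈ 1.00×10⁻⁴ T

Dipole fields scale as 1/r³ in the far field.
The axial field is twice the equatorial field at the same r, so the geometry factor is 2/1.
B₂ = B₁ · (2/1) · (r₁/r₂)³ = 4.89×10⁻⁷ · 2 · (0.441/0.0942)³.
(r₁/r₂)³ = (4.682)³ = 102.6.
B₂ ≈ 1.003×10⁻⁴ T.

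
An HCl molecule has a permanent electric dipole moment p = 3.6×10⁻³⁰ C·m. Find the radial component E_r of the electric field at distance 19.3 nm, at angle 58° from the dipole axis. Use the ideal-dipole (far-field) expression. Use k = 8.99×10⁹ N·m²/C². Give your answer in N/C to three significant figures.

E_r ≈ 4770 N/C

For a dipole, E_r = (2kp cosθ)/r³.
kp/r³ = (8.99×10⁹)(3.60×10⁻³⁰)/(1.93×10⁻⁸)³ = 4502 N/C.
E_r = 2·4502·cos58° = 4771 N/C.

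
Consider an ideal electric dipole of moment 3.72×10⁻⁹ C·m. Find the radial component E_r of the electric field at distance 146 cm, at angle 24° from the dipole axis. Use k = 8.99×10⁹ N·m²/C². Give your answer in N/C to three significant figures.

For a dipole, E_r = (2kp cosθ)/r³.
kp/r³ = (8.99×10⁹)(3.72×10⁻⁹)/(1.46)³ = 10.75 N/C.
E_r = 2·10.75·cos24° = 19.63 N/C.

E_r ≈ 19.6 N/C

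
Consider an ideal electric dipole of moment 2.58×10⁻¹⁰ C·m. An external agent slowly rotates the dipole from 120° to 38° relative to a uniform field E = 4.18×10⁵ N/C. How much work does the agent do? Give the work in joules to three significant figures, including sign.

W ≈ -1.39×10⁻⁴ J

W_ext = ΔU = U(θ₂) − U(θ₁) = −pE cosθ₂ − (−pE cosθ₁) = pE(cosθ₁ − cosθ₂).
W = (2.58×10⁻¹⁰)(4.18×10⁵)·(cos120° − cos38°) = (1.078×10⁻⁴)·(-1.2880) = -1.389×10⁻⁴ J.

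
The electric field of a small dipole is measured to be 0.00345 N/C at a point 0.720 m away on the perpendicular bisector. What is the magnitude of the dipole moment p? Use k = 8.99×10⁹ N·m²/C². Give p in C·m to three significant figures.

In the equatorial plane E = kp/r³, so p = Er³/(k).
p = (0.00345)·(0.720)³ / (8.99×10⁹) = 1.432×10⁻¹³ C·m.

p ≈ 1.43×10⁻¹³ C·m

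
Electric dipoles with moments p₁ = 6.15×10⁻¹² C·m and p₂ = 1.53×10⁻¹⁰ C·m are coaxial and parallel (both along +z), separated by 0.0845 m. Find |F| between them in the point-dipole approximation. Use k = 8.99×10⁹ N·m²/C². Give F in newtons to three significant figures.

On-axis field of dipole 1 at distance r: E = 2kp₁/r³. Force on dipole 2 is F = p₂·dE/dr (gradient along axis).
dE/dr = −6kp₁/r⁴, so |F| = 6kp₁p₂/r⁴ (attractive for aligned moments).
F = 6(8.99×10⁹)(6.15×10⁻¹²)(1.53×10⁻¹⁰)/(0.0845)⁴ = 9.955×10⁻⁷ N.

F ≈ 9.96×10⁻⁷ N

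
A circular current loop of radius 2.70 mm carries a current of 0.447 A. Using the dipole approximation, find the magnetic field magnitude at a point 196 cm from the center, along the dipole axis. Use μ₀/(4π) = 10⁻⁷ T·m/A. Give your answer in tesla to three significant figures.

Magnetic moment m = IA = Iπa² = (0.447)·π·(0.00270)² = 1.024×10⁻⁵ A·m².
On axis B = (μ₀/4π)·2m/r³.
B = 2·(10⁻⁷)·(1.024×10⁻⁵) / (1.96)³ = 2.720×10⁻¹³ T.

B ≈ 2.72×10⁻¹³ T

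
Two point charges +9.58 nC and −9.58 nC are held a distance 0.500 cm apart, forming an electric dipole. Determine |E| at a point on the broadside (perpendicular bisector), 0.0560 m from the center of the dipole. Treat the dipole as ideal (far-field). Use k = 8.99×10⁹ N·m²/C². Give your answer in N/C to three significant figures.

Dipole moment p = qd = (9.58×10⁻⁹ C)(0.00500 m) = 4.79×10⁻¹¹ C·m.
On the perpendicular bisector E = kp/r³ (half the axial value at the same distance).
E = (8.99×10⁹)(4.79×10⁻¹¹) / (0.0560)³ = 2452 N/C.

E ≈ 2450 N/C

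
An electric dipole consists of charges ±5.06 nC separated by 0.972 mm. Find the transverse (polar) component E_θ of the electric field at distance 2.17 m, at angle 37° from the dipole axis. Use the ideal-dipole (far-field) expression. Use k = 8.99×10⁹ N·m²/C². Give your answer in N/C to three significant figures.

E_θ ≈ 0.00260 N/C

Dipole moment p = qd = (5.06×10⁻⁹ C)(9.72×10⁻⁴ m) = 4.918×10⁻¹² C·m.
For a dipole, E_θ = (kp sinθ)/r³.
kp/r³ = (8.99×10⁹)(4.918×10⁻¹²)/(2.17)³ = 0.004327 N/C.
E_θ = 0.004327·sin37° = 0.002604 N/C.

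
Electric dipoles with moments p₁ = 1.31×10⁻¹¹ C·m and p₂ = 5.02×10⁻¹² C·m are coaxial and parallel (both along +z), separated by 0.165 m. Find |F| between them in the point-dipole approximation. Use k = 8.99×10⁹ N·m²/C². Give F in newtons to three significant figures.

F ≈ 4.79×10⁻⁹ N

On-axis field of dipole 1 at distance r: E = 2kp₁/r³. Force on dipole 2 is F = p₂·dE/dr (gradient along axis).
dE/dr = −6kp₁/r⁴, so |F| = 6kp₁p₂/r⁴ (attractive for aligned moments).
F = 6(8.99×10⁹)(1.31×10⁻¹¹)(5.02×10⁻¹²)/(0.165)⁴ = 4.786×10⁻⁹ N.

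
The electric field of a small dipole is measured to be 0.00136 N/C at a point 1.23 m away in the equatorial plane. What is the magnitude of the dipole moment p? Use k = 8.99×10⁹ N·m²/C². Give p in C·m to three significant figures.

p ≈ 2.82×10⁻¹³ C·m

In the equatorial plane E = kp/r³, so p = Er³/(k).
p = (0.00136)·(1.23)³ / (8.99×10⁹) = 2.815×10⁻¹³ C·m.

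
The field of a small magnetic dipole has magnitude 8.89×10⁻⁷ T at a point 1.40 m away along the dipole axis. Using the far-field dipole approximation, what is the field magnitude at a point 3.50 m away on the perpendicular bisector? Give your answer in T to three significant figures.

Dipole fields scale as 1/r³ in the far field.
The axial field is twice the equatorial field at the same r, so the geometry factor is 1/2.
B₂ = B₁ · (1/2) · (r₁/r₂)³ = 8.89×10⁻⁷ · 0.5 · (1.40/3.50)³.
(r₁/r₂)³ = (0.4)³ = 0.064.
B₂ ≈ 2.845×10⁻⁸ T.

B ≈ 2.84×10⁻⁸ T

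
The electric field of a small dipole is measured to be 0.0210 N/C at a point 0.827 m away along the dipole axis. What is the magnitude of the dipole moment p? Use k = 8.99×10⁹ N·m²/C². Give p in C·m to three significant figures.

p ≈ 6.61×10⁻¹³ C·m

On axis E = 2kp/r³, so p = Er³/(2k).
p = (0.0210)·(0.827)³ / (2·8.99×10⁹) = 6.606×10⁻¹³ C·m.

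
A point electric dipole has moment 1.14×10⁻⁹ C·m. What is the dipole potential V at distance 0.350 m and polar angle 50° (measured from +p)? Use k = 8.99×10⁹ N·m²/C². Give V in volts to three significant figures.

The dipole potential is V = kp cosθ / r².
V = (8.99×10⁹)(1.14×10⁻⁹)·cos50° / (0.350)² = 53.78 V.

V ≈ 53.8 V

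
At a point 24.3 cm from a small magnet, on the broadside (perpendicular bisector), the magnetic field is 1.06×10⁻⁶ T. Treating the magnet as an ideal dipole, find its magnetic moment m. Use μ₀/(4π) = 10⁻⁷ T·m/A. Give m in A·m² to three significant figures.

m ≈ 0.152 A·m²

In the equatorial plane B = (μ₀/4π)·m/r³, so m = Br³·4π/(μ₀).
m = (1.06×10⁻⁶)·(0.243)³ / (10⁻⁷) = 0.1521 A·m².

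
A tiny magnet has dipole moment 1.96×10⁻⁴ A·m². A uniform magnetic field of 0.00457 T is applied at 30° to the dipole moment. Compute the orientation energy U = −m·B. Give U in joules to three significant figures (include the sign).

U ≈ -7.76×10⁻⁷ J

U = −m·B = −mB cosθ.
U = −(1.96×10⁻⁴)(0.00457)·cos30° = -7.757×10⁻⁷ J.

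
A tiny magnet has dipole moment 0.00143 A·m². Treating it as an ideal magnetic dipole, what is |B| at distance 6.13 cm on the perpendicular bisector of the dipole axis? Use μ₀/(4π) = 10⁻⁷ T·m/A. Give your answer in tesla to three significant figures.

B ≈ 6.21×10⁻⁷ T

In the equatorial plane B = (μ₀/4π)·m/r³ (half the axial value).
B = (10⁻⁷)·(0.00143) / (0.0613)³ = 6.208×10⁻⁷ T.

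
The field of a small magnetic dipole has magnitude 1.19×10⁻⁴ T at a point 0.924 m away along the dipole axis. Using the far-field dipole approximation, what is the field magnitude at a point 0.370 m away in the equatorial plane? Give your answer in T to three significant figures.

B ≈ 9.27×10⁻⁴ T

Dipole fields scale as 1/r³ in the far field.
The axial field is twice the equatorial field at the same r, so the geometry factor is 1/2.
B₂ = B₁ · (1/2) · (r₁/r₂)³ = 1.19×10⁻⁴ · 0.5 · (0.924/0.370)³.
(r₁/r₂)³ = (2.497)³ = 15.57.
B₂ ≈ 9.267×10⁻⁴ T.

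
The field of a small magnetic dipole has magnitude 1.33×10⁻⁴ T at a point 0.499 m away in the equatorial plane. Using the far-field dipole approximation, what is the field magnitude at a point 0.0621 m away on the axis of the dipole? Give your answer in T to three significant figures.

Dipole fields scale as 1/r³ in the far field.
The axial field is twice the equatorial field at the same r, so the geometry factor is 2/1.
B₂ = B₁ · (2/1) · (r₁/r₂)³ = 1.33×10⁻⁴ · 2 · (0.499/0.0621)³.
(r₁/r₂)³ = (8.035)³ = 518.8.
B₂ ≈ 0.1380 T.

B ≈ 0.138 T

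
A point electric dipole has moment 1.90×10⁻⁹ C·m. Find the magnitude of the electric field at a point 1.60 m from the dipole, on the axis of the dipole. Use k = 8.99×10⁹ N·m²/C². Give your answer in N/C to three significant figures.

E ≈ 8.34 N/C

On the dipole axis E = 2kp/r³.
E = 2·(8.99×10⁹)(1.90×10⁻⁹) / (1.60)³ = 8.340 N/C.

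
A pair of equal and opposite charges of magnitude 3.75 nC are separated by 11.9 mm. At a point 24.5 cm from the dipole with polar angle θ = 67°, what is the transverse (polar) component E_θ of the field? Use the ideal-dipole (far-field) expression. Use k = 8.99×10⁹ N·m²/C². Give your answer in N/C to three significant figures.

E_θ ≈ 25.1 N/C

Dipole moment p = qd = (3.75×10⁻⁹ C)(0.0119 m) = 4.463×10⁻¹¹ C·m.
For a dipole, E_θ = (kp sinθ)/r³.
kp/r³ = (8.99×10⁹)(4.463×10⁻¹¹)/(0.245)³ = 27.28 N/C.
E_θ = 27.28·sin67° = 25.11 N/C.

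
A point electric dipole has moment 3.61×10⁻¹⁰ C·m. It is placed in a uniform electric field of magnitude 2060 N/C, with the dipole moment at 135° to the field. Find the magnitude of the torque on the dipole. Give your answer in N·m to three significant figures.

τ ≈ 5.26×10⁻⁷ N·m

Torque on an electric dipole: τ = pE sinθ.
τ = (3.61×10⁻¹⁰)(2060)·sin135° = 5.258×10⁻⁷ N·m.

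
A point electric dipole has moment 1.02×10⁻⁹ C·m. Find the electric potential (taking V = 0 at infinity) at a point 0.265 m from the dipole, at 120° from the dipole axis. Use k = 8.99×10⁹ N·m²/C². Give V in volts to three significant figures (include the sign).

The dipole potential is V = kp cosθ / r².
V = (8.99×10⁹)(1.02×10⁻⁹)·cos120° / (0.265)² = -65.29 V.

V ≈ -65.3 V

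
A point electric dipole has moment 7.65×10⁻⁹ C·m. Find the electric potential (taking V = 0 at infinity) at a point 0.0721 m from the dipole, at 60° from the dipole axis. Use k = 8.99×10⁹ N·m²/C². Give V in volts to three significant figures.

The dipole potential is V = kp cosθ / r².
V = (8.99×10⁹)(7.65×10⁻⁹)·cos60° / (0.0721)² = 6615 V.

V ≈ 6610 V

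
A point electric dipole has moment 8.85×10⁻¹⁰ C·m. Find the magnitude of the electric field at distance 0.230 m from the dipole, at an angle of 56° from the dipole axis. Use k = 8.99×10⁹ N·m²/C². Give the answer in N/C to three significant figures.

E ≈ 910 N/C

At angle θ the dipole field magnitude is E = (kp/r³)·√(1 + 3cos²θ).
kp/r³ = (8.99×10⁹)(8.85×10⁻¹⁰) / (0.230)³ = 653.9 N/C.
√(1 + 3cos²56°) = √(1 + 3·0.3127) = √1.9381 ≈ 1.3922.
E ≈ 653.9 × 1.392 = 910.3 N/C.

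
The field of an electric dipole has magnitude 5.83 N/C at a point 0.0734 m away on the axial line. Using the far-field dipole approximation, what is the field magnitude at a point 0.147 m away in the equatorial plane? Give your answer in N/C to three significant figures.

Dipole fields scale as 1/r³ in the far field.
The axial field is twice the equatorial field at the same r, so the geometry factor is 1/2.
E₂ = E₁ · (1/2) · (r₁/r₂)³ = 5.83 · 0.5 · (0.0734/0.147)³.
(r₁/r₂)³ = (0.4993)³ = 0.1245.
E₂ ≈ 0.3629 N/C.

E ≈ 0.363 N/C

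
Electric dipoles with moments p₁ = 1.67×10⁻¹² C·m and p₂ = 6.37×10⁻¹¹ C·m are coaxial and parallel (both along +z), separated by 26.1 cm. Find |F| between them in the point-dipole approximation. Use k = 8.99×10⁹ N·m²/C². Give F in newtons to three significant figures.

On-axis field of dipole 1 at distance r: E = 2kp₁/r³. Force on dipole 2 is F = p₂·dE/dr (gradient along axis).
dE/dr = −6kp₁/r⁴, so |F| = 6kp₁p₂/r⁴ (attractive for aligned moments).
F = 6(8.99×10⁹)(1.67×10⁻¹²)(6.37×10⁻¹¹)/(0.261)⁴ = 1.237×10⁻⁹ N.

F ≈ 1.24×10⁻⁹ N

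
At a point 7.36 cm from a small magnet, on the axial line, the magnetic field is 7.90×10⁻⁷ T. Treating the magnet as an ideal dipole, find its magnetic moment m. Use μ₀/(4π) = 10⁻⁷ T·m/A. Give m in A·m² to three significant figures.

On axis B = (μ₀/4π)·2m/r³, so m = Br³·4π/(μ₀·2).
m = (7.90×10⁻⁷)·(0.0736)³ / (2·10⁻⁷) = 0.001575 A·m².

m ≈ 0.00157 A·m²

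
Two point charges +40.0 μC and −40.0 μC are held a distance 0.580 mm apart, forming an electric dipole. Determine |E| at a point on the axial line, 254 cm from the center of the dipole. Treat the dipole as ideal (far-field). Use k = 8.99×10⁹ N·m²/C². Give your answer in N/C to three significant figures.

E ≈ 25.5 N/C

Dipole moment p = qd = (4.00×10⁻⁵ C)(5.80×10⁻⁴ m) = 2.32×10⁻⁸ C·m.
On the dipole axis E = 2kp/r³.
E = 2·(8.99×10⁹)(2.32×10⁻⁸) / (2.54)³ = 25.46 N/C.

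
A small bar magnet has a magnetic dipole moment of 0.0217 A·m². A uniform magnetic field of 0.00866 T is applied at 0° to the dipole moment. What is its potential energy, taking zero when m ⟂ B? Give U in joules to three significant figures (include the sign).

U = −m·B = −mB cosθ.
U = −(0.0217)(0.00866)·cos0° = -1.879×10⁻⁴ J.

U ≈ -1.88×10⁻⁴ J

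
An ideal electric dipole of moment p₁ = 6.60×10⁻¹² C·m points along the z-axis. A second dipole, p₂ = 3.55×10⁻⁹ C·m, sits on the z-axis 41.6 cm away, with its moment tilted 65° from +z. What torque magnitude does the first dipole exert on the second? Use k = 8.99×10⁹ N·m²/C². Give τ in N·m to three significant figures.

τ ≈ 5.30×10⁻⁹ N·m

The second dipole sits on the axis of the first, so the field there is axial: E₁ = 2kp₁/r³ along +z.
E₁ = 2(8.99×10⁹)(6.60×10⁻¹²)/(0.416)³ = 1.648 N/C.
Torque on the second dipole: τ = p₂ E₁ sinθ.
τ = (3.55×10⁻⁹)(1.648)·sin65° = 5.303×10⁻⁹ N·m.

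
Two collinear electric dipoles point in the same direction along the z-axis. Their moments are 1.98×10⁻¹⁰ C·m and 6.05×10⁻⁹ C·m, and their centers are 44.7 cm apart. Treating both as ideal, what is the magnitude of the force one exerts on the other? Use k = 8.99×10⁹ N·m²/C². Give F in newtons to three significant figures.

F ≈ 1.62×10⁻⁶ N

On-axis field of dipole 1 at distance r: E = 2kp₁/r³. Force on dipole 2 is F = p₂·dE/dr (gradient along axis).
dE/dr = −6kp₁/r⁴, so |F| = 6kp₁p₂/r⁴ (attractive for aligned moments).
F = 6(8.99×10⁹)(1.98×10⁻¹⁰)(6.05×10⁻⁹)/(0.447)⁴ = 1.618×10⁻⁶ N.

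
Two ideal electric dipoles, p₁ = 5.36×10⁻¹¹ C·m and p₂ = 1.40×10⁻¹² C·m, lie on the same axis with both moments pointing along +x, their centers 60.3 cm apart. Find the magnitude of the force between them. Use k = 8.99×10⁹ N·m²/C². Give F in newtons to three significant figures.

F ≈ 3.06×10⁻¹¹ N

On-axis field of dipole 1 at distance r: E = 2kp₁/r³. Force on dipole 2 is F = p₂·dE/dr (gradient along axis).
dE/dr = −6kp₁/r⁴, so |F| = 6kp₁p₂/r⁴ (attractive for aligned moments).
F = 6(8.99×10⁹)(5.36×10⁻¹¹)(1.40×10⁻¹²)/(0.603)⁴ = 3.062×10⁻¹¹ N.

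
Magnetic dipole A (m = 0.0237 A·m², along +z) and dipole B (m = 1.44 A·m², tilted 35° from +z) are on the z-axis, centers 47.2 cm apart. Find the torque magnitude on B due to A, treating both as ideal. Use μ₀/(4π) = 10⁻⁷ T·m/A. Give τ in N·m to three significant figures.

τ ≈ 3.72×10⁻⁸ N·m

Dipole B is on the axis of dipole A, so B₁ there is axial: B₁ = (μ₀/4π)·2m₁/r³ along +z.
B₁ = 2(10⁻⁷)(0.0237)/(0.472)³ = 4.508×10⁻⁸ T.
τ = m₂ B₁ sinθ.
τ = (1.44)(4.508×10⁻⁸)·sin35° = 3.723×10⁻⁸ N·m.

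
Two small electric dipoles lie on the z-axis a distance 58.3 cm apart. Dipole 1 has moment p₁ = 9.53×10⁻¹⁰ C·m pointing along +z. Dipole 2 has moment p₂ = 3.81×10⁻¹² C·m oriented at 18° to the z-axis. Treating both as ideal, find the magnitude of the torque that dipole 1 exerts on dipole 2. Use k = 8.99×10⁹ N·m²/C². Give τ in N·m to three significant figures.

τ ≈ 1.02×10⁻¹⁰ N·m

The second dipole sits on the axis of the first, so the field there is axial: E₁ = 2kp₁/r³ along +z.
E₁ = 2(8.99×10⁹)(9.53×10⁻¹⁰)/(0.583)³ = 86.47 N/C.
Torque on the second dipole: τ = p₂ E₁ sinθ.
τ = (3.81×10⁻¹²)(86.47)·sin18° = 1.018×10⁻¹⁰ N·m.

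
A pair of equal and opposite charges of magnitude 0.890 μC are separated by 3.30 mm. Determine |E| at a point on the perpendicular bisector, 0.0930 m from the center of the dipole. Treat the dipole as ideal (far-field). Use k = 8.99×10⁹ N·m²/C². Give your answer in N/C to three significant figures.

E ≈ 3.28×10⁴ N/C

Dipole moment p = qd = (8.90×10⁻⁷ C)(0.00330 m) = 2.937×10⁻⁹ C·m.
In the equatorial plane E = kp/r³.
E = (8.99×10⁹)(2.937×10⁻⁹) / (0.0930)³ = 3.283×10⁴ N/C.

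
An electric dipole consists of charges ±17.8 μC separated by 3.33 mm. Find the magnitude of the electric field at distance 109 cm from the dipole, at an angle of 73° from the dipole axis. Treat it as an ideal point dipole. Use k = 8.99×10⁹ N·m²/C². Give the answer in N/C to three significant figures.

E ≈ 461 N/C

Dipole moment p = qd = (1.78×10⁻⁵ C)(0.00333 m) = 5.927×10⁻⁸ C·m.
At angle θ the dipole field magnitude is E = (kp/r³)·√(1 + 3cos²θ).
kp/r³ = (8.99×10⁹)(5.927×10⁻⁸) / (1.09)³ = 411.4 N/C.
√(1 + 3cos²73°) = √(1 + 3·0.0855) = √1.2564 ≈ 1.1209.
E ≈ 411.4 × 1.121 = 461.2 N/C.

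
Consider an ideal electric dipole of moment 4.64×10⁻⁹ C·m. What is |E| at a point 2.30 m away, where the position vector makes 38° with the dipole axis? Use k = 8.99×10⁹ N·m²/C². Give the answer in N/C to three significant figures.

At angle θ the dipole field magnitude is E = (kp/r³)·√(1 + 3cos²θ).
kp/r³ = (8.99×10⁹)(4.64×10⁻⁹) / (2.30)³ = 3.428 N/C.
√(1 + 3cos²38°) = √(1 + 3·0.6210) = √2.8629 ≈ 1.6920.
E ≈ 3.428 × 1.692 = 5.801 N/C.

E ≈ 5.80 N/C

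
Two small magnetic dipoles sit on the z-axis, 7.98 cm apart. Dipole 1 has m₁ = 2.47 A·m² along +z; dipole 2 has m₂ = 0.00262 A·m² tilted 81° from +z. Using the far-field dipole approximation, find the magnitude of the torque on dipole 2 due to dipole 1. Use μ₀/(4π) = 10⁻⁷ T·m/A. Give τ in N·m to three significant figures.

τ ≈ 2.52×10⁻⁶ N·m

Dipole B is on the axis of dipole A, so B₁ there is axial: B₁ = (μ₀/4π)·2m₁/r³ along +z.
B₁ = 2(10⁻⁷)(2.47)/(0.0798)³ = 9.721×10⁻⁴ T.
τ = m₂ B₁ sinθ.
τ = (0.00262)(9.721×10⁻⁴)·sin81° = 2.516×10⁻⁶ N·m.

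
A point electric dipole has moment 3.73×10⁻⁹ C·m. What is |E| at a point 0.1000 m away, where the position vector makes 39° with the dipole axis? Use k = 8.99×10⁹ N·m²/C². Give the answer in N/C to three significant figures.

E ≈ 5.62×10⁴ N/C

At angle θ the dipole field magnitude is E = (kp/r³)·√(1 + 3cos²θ).
kp/r³ = (8.99×10⁹)(3.73×10⁻⁹) / (0.100)³ = 3.353×10⁴ N/C.
√(1 + 3cos²39°) = √(1 + 3·0.6040) = √2.8119 ≈ 1.6769.
E ≈ 3.353×10⁴ × 1.677 = 5.623×10⁴ N/C.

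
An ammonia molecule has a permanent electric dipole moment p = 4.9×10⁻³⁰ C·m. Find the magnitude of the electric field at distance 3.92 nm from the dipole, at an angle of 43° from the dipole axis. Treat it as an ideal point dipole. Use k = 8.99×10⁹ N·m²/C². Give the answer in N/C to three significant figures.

E ≈ 1.18×10⁶ N/C

At angle θ the dipole field magnitude is E = (kp/r³)·√(1 + 3cos²θ).
kp/r³ = (8.99×10⁹)(4.90×10⁻³⁰) / (3.92×10⁻⁹)³ = 7.313×10⁵ N/C.
√(1 + 3cos²43°) = √(1 + 3·0.5349) = √2.6046 ≈ 1.6139.
E ≈ 7.313×10⁵ × 1.614 = 1.180×10⁶ N/C.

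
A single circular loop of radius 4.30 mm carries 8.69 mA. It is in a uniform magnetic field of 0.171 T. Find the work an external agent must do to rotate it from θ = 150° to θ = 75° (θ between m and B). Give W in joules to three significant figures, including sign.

Magnetic moment m = IA = Iπa² = (0.00869)·π·(0.00430)² = 5.048×10⁻⁷ A·m².
W_ext = ΔU = −mB cosθ₂ + mB cosθ₁ = mB(cosθ₁ − cosθ₂).
W = (5.048×10⁻⁷)(0.171)·(cos150° − cos75°) = (8.632×10⁻⁸)·(-1.1248) = -9.710×10⁻⁸ J.

W ≈ -9.71×10⁻⁸ J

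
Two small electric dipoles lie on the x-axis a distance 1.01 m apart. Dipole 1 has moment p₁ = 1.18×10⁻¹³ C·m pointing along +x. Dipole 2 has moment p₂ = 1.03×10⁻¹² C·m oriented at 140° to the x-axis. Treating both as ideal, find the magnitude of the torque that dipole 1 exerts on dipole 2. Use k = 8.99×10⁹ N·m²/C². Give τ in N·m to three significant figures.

The second dipole sits on the axis of the first, so the field there is axial: E₁ = 2kp₁/r³ along +x.
E₁ = 2(8.99×10⁹)(1.18×10⁻¹³)/(1.01)³ = 0.002059 N/C.
Torque on the second dipole: τ = p₂ E₁ sinθ.
τ = (1.03×10⁻¹²)(0.002059)·sin140° = 1.363×10⁻¹⁵ N·m.

τ ≈ 1.36×10⁻¹⁵ N·m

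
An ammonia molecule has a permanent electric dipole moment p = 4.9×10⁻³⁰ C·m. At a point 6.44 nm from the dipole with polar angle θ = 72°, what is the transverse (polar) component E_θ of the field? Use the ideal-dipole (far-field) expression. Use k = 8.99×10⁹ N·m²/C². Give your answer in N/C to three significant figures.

For a dipole, E_θ = (kp sinθ)/r³.
kp/r³ = (8.99×10⁹)(4.90×10⁻³⁰)/(6.44×10⁻⁹)³ = 1.649×10⁵ N/C.
E_θ = 1.649×10⁵·sin72° = 1.569×10⁵ N/C.

E_θ ≈ 1.57×10⁵ N/C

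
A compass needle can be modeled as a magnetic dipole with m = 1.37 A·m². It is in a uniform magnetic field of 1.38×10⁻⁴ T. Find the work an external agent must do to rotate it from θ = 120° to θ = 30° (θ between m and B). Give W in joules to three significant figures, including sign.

W ≈ -2.58×10⁻⁴ J

W_ext = ΔU = −mB cosθ₂ + mB cosθ₁ = mB(cosθ₁ − cosθ₂).
W = (1.37)(1.38×10⁻⁴)·(cos120° − cos30°) = (1.891×10⁻⁴)·(-1.3660) = -2.583×10⁻⁴ J.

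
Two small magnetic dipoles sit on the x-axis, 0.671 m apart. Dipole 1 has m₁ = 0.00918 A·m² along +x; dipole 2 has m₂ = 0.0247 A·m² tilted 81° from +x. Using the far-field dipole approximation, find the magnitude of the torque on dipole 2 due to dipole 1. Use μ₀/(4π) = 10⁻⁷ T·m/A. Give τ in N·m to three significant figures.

Dipole B is on the axis of dipole A, so B₁ there is axial: B₁ = (μ₀/4π)·2m₁/r³ along +x.
B₁ = 2(10⁻⁷)(0.00918)/(0.671)³ = 6.077×10⁻⁹ T.
τ = m₂ B₁ sinθ.
τ = (0.0247)(6.077×10⁻⁹)·sin81° = 1.483×10⁻¹⁰ N·m.

τ ≈ 1.48×10⁻¹⁰ N·m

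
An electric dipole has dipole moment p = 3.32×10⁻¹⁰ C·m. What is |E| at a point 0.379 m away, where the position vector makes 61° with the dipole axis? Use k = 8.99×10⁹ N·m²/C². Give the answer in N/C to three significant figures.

At angle θ the dipole field magnitude is E = (kp/r³)·√(1 + 3cos²θ).
kp/r³ = (8.99×10⁹)(3.32×10⁻¹⁰) / (0.379)³ = 54.83 N/C.
√(1 + 3cos²61°) = √(1 + 3·0.2350) = √1.7051 ≈ 1.3058.
E ≈ 54.83 × 1.306 = 71.59 N/C.

E ≈ 71.6 N/C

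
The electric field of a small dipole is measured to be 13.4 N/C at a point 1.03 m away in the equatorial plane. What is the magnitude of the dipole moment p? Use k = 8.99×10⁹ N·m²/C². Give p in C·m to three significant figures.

In the equatorial plane E = kp/r³, so p = Er³/(k).
p = (13.4)·(1.03)³ / (8.99×10⁹) = 1.629×10⁻⁹ C·m.

p ≈ 1.63×10⁻⁹ C·m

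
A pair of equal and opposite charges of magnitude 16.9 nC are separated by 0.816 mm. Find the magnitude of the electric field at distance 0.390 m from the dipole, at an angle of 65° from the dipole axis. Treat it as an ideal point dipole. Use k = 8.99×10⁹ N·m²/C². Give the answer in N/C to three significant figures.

Dipole moment p = qd = (1.69×10⁻⁸ C)(8.16×10⁻⁴ m) = 1.379×10⁻¹¹ C·m.
At angle θ the dipole field magnitude is E = (kp/r³)·√(1 + 3cos²θ).
kp/r³ = (8.99×10⁹)(1.379×10⁻¹¹) / (0.390)³ = 2.090 N/C.
√(1 + 3cos²65°) = √(1 + 3·0.1786) = √1.5358 ≈ 1.2393.
E ≈ 2.090 × 1.239 = 2.590 N/C.

E ≈ 2.59 N/C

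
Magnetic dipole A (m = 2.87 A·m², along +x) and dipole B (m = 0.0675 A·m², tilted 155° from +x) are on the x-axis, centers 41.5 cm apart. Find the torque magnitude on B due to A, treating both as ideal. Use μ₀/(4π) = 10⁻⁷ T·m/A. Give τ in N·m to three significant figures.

τ ≈ 2.29×10⁻⁷ N·m

Dipole B is on the axis of dipole A, so B₁ there is axial: B₁ = (μ₀/4π)·2m₁/r³ along +x.
B₁ = 2(10⁻⁷)(2.87)/(0.415)³ = 8.031×10⁻⁶ T.
τ = m₂ B₁ sinθ.
τ = (0.0675)(8.031×10⁻⁶)·sin155° = 2.291×10⁻⁷ N·m.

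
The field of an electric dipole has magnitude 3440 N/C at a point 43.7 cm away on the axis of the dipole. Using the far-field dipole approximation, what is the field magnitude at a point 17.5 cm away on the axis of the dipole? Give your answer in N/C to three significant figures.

E ≈ 5.36×10⁴ N/C

Dipole fields scale as 1/r³ in the far field; the geometry is the same at both points.
E₂ = E₁ · (r₁/r₂)³ = 3440 · (43.7/17.5)³.
(r₁/r₂)³ = (2.497)³ = 15.57.
E₂ ≈ 5.357×10⁴ N/C.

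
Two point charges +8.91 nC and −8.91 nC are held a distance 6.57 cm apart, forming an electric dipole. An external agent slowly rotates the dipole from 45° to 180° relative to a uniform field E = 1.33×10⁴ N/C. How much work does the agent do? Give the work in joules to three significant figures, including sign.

Dipole moment p = qd = (8.91×10⁻⁹ C)(0.0657 m) = 5.854×10⁻¹⁰ C·m.
W_ext = ΔU = U(θ₂) − U(θ₁) = −pE cosθ₂ − (−pE cosθ₁) = pE(cosθ₁ − cosθ₂).
W = (5.854×10⁻¹⁰)(1.33×10⁴)·(cos45° − cos180°) = (7.786×10⁻⁶)·(+1.7071) = 1.329×10⁻⁵ J.

W ≈ 1.33×10⁻⁵ J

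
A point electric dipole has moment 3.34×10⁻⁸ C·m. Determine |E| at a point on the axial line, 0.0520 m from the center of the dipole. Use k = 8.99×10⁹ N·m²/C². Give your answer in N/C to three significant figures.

E ≈ 4.27×10⁶ N/C

On the dipole axis E = 2kp/r³.
E = 2·(8.99×10⁹)(3.34×10⁻⁸) / (0.0520)³ = 4.271×10⁶ N/C.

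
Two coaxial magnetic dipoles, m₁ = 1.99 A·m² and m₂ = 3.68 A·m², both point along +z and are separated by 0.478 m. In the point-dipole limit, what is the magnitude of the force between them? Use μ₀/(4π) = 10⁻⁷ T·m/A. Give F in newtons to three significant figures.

F ≈ 8.42×10⁻⁵ N

On-axis B of dipole 1: B = (μ₀/4π)·2m₁/r³. Force on dipole 2: F = m₂·dB/dr.
dB/dr = −(μ₀/4π)·6m₁/r⁴, so |F| = (μ₀/4π)·6m₁m₂/r⁴.
F = 6(10⁻⁷)(1.99)(3.68)/(0.478)⁴ = 8.417×10⁻⁵ N.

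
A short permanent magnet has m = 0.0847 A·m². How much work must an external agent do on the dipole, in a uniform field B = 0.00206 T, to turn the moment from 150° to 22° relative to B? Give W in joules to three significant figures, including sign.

W_ext = ΔU = −mB cosθ₂ + mB cosθ₁ = mB(cosθ₁ − cosθ₂).
W = (0.0847)(0.00206)·(cos150° − cos22°) = (1.745×10⁻⁴)·(-1.7932) = -3.129×10⁻⁴ J.

W ≈ -3.13×10⁻⁴ J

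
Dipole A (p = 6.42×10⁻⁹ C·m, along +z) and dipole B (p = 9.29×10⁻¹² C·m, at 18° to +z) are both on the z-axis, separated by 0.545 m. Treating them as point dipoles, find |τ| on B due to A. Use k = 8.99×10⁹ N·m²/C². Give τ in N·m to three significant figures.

The second dipole sits on the axis of the first, so the field there is axial: E₁ = 2kp₁/r³ along +z.
E₁ = 2(8.99×10⁹)(6.42×10⁻⁹)/(0.545)³ = 713.1 N/C.
Torque on the second dipole: τ = p₂ E₁ sinθ.
τ = (9.29×10⁻¹²)(713.1)·sin18° = 2.047×10⁻⁹ N·m.

τ ≈ 2.05×10⁻⁹ N·m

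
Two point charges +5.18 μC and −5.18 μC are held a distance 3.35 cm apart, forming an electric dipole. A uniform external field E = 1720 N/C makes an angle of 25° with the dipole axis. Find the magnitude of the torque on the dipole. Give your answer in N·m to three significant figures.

τ ≈ 1.26×10⁻⁴ N·m

Dipole moment p = qd = (5.18×10⁻⁶ C)(0.0335 m) = 1.735×10⁻⁷ C·m.
Torque on an electric dipole: τ = pE sinθ.
τ = (1.735×10⁻⁷)(1720)·sin25° = 1.261×10⁻⁴ N·m.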